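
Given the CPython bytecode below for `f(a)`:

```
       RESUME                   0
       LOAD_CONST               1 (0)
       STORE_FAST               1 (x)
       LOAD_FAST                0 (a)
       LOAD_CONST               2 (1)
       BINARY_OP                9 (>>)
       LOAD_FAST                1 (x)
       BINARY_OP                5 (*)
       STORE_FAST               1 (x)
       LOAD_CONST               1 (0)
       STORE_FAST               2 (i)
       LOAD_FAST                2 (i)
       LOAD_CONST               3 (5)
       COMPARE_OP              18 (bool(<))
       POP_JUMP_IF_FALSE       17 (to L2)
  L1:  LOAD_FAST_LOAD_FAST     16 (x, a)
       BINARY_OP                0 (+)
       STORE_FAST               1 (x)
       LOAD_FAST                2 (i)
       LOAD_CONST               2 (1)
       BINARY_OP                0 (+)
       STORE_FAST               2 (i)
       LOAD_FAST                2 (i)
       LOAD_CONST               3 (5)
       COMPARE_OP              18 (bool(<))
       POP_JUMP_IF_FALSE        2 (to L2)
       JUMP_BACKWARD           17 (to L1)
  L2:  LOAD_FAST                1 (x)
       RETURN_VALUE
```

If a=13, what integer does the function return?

65

LOAD_CONST → push 0
STORE_FAST x → x=0
LOAD_FAST a → push 13
LOAD_CONST → push 1
BINARY_OP >> → 13 >> 1 = 6
LOAD_FAST x → push 0
BINARY_OP * → 6 * 0 = 0
STORE_FAST x → x=0
LOAD_CONST → push 0
STORE_FAST i → i=0
LOAD_FAST i → push 0
LOAD_CONST → push 5
COMPARE_OP bool(<) → 0 vs 5 = True
POP_JUMP_IF_FALSE → pop True; no jump
LOAD_FAST_LOAD_FAST x,a → push 0,13
BINARY_OP + → 0 + 13 = 13
STORE_FAST x → x=13
LOAD_FAST i → push 0
LOAD_CONST → push 1
BINARY_OP + → 0 + 1 = 1
STORE_FAST i → i=1
LOAD_FAST i → push 1
LOAD_CONST → push 5
COMPARE_OP bool(<) → 1 vs 5 = True
POP_JUMP_IF_FALSE → pop True; no jump
LOAD_FAST_LOAD_FAST x,a → push 13,13
BINARY_OP + → 13 + 13 = 26
STORE_FAST x → x=26
LOAD_FAST i → push 1
LOAD_CONST → push 1
BINARY_OP + → 1 + 1 = 2
STORE_FAST i → i=2
LOAD_FAST i → push 2
LOAD_CONST → push 5
COMPARE_OP bool(<) → 2 vs 5 = True
POP_JUMP_IF_FALSE → pop True; no jump
LOAD_FAST_LOAD_FAST x,a → push 26,13
BINARY_OP + → 26 + 13 = 39
STORE_FAST x → x=39
LOAD_FAST i → push 2
LOAD_CONST → push 1
BINARY_OP + → 2 + 1 = 3
STORE_FAST i → i=3
LOAD_FAST i → push 3
LOAD_CONST → push 5
COMPARE_OP bool(<) → 3 vs 5 = True
POP_JUMP_IF_FALSE → pop True; no jump
LOAD_FAST_LOAD_FAST x,a → push 39,13
BINARY_OP + → 39 + 13 = 52
STORE_FAST x → x=52
LOAD_FAST i → push 3
LOAD_CONST → push 1
BINARY_OP + → 3 + 1 = 4
STORE_FAST i → i=4
LOAD_FAST i → push 4
LOAD_CONST → push 5
COMPARE_OP bool(<) → 4 vs 5 = True
POP_JUMP_IF_FALSE → pop True; no jump
LOAD_FAST_LOAD_FAST x,a → push 52,13
BINARY_OP + → 52 + 13 = 65
STORE_FAST x → x=65
LOAD_FAST i → push 4
LOAD_CONST → push 1
BINARY_OP + → 4 + 1 = 5
STORE_FAST i → i=5
LOAD_FAST i → push 5
LOAD_CONST → push 5
COMPARE_OP bool(<) → 5 vs 5 = False
POP_JUMP_IF_FALSE → pop False; jump
LOAD_FAST x → push 65
RETURN_VALUE → return 65.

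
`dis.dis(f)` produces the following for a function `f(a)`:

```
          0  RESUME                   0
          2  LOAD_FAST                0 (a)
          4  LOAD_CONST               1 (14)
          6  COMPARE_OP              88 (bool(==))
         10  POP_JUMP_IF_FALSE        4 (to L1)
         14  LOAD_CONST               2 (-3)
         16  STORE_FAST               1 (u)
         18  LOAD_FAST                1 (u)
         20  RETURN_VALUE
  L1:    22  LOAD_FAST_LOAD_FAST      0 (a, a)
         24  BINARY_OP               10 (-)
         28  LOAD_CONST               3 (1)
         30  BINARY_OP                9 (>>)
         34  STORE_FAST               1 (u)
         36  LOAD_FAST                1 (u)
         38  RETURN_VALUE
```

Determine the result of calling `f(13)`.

LOAD_FAST a → push 13. Stack: [13]
LOAD_CONST → push 14. Stack: [13, 14]
COMPARE_OP bool(==) → 13 vs 14 = False. Stack: [False]
POP_JUMP_IF_FALSE → pop False; jump. Stack: []
LOAD_FAST_LOAD_FAST a,a → push 13,13. Stack: [13, 13]
BINARY_OP - → 13 - 13 = 0. Stack: [0]
LOAD_CONST → push 1. Stack: [0, 1]
BINARY_OP >> → 0 >> 1 = 0. Stack: [0]
STORE_FAST u → u=0. Stack: []
LOAD_FAST u → push 0. Stack: [0]
RETURN_VALUE → return 0.

0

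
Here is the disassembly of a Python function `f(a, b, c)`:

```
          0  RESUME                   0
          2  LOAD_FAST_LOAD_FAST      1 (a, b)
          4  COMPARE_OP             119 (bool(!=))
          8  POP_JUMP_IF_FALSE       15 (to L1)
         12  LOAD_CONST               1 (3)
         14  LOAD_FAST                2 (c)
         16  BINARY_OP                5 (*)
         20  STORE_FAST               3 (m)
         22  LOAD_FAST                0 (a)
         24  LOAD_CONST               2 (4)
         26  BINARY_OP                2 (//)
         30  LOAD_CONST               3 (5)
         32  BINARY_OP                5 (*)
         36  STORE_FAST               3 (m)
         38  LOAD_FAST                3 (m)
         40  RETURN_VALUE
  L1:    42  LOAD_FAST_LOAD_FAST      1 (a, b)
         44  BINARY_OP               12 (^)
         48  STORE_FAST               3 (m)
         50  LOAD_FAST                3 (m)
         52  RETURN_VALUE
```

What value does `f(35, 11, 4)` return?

40

LOAD_FAST_LOAD_FAST a,b → push 35,11. Stack: [35, 11]
COMPARE_OP bool(!=) → 35 vs 11 = True. Stack: [True]
POP_JUMP_IF_FALSE → pop True; no jump. Stack: []
LOAD_CONST → push 3. Stack: [3]
LOAD_FAST c → push 4. Stack: [3, 4]
BINARY_OP * → 3 * 4 = 12. Stack: [12]
STORE_FAST m → m=12. Stack: []
LOAD_FAST a → push 35. Stack: [35]
LOAD_CONST → push 4. Stack: [35, 4]
BINARY_OP // → 35 // 4 = 8. Stack: [8]
LOAD_CONST → push 5. Stack: [8, 5]
BINARY_OP * → 8 * 5 = 40. Stack: [40]
STORE_FAST m → m=40. Stack: []
LOAD_FAST m → push 40. Stack: [40]
RETURN_VALUE → return 40.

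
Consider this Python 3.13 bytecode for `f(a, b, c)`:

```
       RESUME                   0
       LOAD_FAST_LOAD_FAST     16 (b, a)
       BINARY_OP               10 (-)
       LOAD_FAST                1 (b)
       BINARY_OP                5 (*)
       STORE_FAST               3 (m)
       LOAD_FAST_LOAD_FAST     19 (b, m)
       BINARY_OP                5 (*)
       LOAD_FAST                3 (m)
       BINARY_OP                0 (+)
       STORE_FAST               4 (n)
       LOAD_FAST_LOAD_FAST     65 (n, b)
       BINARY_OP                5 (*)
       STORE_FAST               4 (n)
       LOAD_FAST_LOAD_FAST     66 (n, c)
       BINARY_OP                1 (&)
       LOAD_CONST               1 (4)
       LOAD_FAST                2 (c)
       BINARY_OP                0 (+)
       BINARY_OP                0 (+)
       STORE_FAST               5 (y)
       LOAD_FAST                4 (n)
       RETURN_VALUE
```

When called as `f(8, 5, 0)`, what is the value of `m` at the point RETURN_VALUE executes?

LOAD_FAST_LOAD_FAST b,a → push 5,8. Stack: [5, 8]
BINARY_OP - → 5 - 8 = -3. Stack: [-3]
LOAD_FAST b → push 5. Stack: [-3, 5]
BINARY_OP * → -3 * 5 = -15. Stack: [-15]
STORE_FAST m → m=-15. Stack: []
LOAD_FAST_LOAD_FAST b,m → push 5,-15. Stack: [5, -15]
BINARY_OP * → 5 * -15 = -75. Stack: [-75]
LOAD_FAST m → push -15. Stack: [-75, -15]
BINARY_OP + → -75 + -15 = -90. Stack: [-90]
STORE_FAST n → n=-90. Stack: []
LOAD_FAST_LOAD_FAST n,b → push -90,5. Stack: [-90, 5]
BINARY_OP * → -90 * 5 = -450. Stack: [-450]
STORE_FAST n → n=-450. Stack: []
LOAD_FAST_LOAD_FAST n,c → push -450,0. Stack: [-450, 0]
BINARY_OP & → -450 & 0 = 0. Stack: [0]
LOAD_CONST → push 4. Stack: [0, 4]
LOAD_FAST c → push 0. Stack: [0, 4, 0]
BINARY_OP + → 4 + 0 = 4. Stack: [0, 4]
BINARY_OP + → 0 + 4 = 4. Stack: [4]
STORE_FAST y → y=4. Stack: []
LOAD_FAST n → push -450. Stack: [-450]
RETURN_VALUE → return -450.

-15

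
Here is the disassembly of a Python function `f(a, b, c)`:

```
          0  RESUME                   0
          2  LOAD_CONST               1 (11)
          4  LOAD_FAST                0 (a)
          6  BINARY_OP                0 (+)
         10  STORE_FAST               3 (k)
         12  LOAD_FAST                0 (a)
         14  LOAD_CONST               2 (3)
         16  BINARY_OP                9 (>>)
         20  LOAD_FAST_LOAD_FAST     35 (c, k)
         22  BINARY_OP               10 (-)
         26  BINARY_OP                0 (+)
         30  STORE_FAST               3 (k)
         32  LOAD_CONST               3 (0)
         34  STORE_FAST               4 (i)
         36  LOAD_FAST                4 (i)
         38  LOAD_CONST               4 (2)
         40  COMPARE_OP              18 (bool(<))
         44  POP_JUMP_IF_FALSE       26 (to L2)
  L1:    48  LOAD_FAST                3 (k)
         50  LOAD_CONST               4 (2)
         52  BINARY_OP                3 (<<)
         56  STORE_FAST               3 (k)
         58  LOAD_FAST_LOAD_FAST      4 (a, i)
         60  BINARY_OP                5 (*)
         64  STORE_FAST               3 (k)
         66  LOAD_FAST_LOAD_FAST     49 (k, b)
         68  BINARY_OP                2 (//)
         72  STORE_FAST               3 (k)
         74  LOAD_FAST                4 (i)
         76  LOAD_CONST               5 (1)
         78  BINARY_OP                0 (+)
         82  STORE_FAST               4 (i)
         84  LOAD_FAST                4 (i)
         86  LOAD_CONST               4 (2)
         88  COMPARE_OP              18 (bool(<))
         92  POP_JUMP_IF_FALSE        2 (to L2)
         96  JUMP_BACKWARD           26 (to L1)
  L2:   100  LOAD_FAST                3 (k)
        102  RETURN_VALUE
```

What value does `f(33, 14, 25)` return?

2

LOAD_CONST → push 11. Stack: [11]
LOAD_FAST a → push 33. Stack: [11, 33]
BINARY_OP + → 11 + 33 = 44. Stack: [44]
STORE_FAST k → k=44. Stack: []
LOAD_FAST a → push 33. Stack: [33]
LOAD_CONST → push 3. Stack: [33, 3]
BINARY_OP >> → 33 >> 3 = 4. Stack: [4]
LOAD_FAST_LOAD_FAST c,k → push 25,44. Stack: [4, 25, 44]
BINARY_OP - → 25 - 44 = -19. Stack: [4, -19]
BINARY_OP + → 4 + -19 = -15. Stack: [-15]
STORE_FAST k → k=-15. Stack: []
LOAD_CONST → push 0. Stack: [0]
STORE_FAST i → i=0. Stack: []
LOAD_FAST i → push 0. Stack: [0]
LOAD_CONST → push 2. Stack: [0, 2]
COMPARE_OP bool(<) → 0 vs 2 = True. Stack: [True]
POP_JUMP_IF_FALSE → pop True; no jump. Stack: []
LOAD_FAST k → push -15. Stack: [-15]
LOAD_CONST → push 2. Stack: [-15, 2]
BINARY_OP << → -15 << 2 = -60. Stack: [-60]
STORE_FAST k → k=-60. Stack: []
LOAD_FAST_LOAD_FAST a,i → push 33,0. Stack: [33, 0]
BINARY_OP * → 33 * 0 = 0. Stack: [0]
STORE_FAST k → k=0. Stack: []
LOAD_FAST_LOAD_FAST k,b → push 0,14. Stack: [0, 14]
BINARY_OP // → 0 // 14 = 0. Stack: [0]
STORE_FAST k → k=0. Stack: []
LOAD_FAST i → push 0. Stack: [0]
LOAD_CONST → push 1. Stack: [0, 1]
BINARY_OP + → 0 + 1 = 1. Stack: [1]
STORE_FAST i → i=1. Stack: []
LOAD_FAST i → push 1. Stack: [1]
LOAD_CONST → push 2. Stack: [1, 2]
COMPARE_OP bool(<) → 1 vs 2 = True. Stack: [True]
POP_JUMP_IF_FALSE → pop True; no jump. Stack: []
LOAD_FAST k → push 0. Stack: [0]
LOAD_CONST → push 2. Stack: [0, 2]
BINARY_OP << → 0 << 2 = 0. Stack: [0]
STORE_FAST k → k=0. Stack: []
LOAD_FAST_LOAD_FAST a,i → push 33,1. Stack: [33, 1]
BINARY_OP * → 33 * 1 = 33. Stack: [33]
STORE_FAST k → k=33. Stack: []
LOAD_FAST_LOAD_FAST k,b → push 33,14. Stack: [33, 14]
BINARY_OP // → 33 // 14 = 2. Stack: [2]
STORE_FAST k → k=2. Stack: []
LOAD_FAST i → push 1. Stack: [1]
LOAD_CONST → push 1. Stack: [1, 1]
BINARY_OP + → 1 + 1 = 2. Stack: [2]
STORE_FAST i → i=2. Stack: []
LOAD_FAST i → push 2. Stack: [2]
LOAD_CONST → push 2. Stack: [2, 2]
COMPARE_OP bool(<) → 2 vs 2 = False. Stack: [False]
POP_JUMP_IF_FALSE → pop False; jump. Stack: []
LOAD_FAST k → push 2. Stack: [2]
RETURN_VALUE → return 2.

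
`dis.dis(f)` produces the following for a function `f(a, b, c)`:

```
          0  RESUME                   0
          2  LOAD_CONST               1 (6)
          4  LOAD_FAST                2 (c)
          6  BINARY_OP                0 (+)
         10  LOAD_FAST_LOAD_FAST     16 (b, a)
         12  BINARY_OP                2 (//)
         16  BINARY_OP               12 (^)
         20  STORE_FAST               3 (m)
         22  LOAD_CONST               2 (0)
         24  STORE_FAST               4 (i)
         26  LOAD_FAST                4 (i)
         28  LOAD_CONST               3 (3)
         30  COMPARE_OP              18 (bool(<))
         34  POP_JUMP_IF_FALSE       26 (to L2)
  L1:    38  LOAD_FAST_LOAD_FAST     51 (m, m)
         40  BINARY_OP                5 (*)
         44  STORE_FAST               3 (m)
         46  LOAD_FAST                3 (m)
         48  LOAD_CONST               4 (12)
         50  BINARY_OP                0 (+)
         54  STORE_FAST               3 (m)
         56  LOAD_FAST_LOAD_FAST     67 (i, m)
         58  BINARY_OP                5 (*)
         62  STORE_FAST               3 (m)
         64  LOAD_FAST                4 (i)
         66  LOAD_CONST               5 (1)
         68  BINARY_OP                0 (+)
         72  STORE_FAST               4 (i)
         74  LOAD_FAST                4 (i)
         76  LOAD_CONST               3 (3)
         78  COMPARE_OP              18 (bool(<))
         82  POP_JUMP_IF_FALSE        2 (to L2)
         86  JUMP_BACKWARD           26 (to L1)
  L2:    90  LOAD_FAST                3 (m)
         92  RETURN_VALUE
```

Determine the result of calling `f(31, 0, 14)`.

312

LOAD_CONST → push 6
LOAD_FAST c → push 14
BINARY_OP + → 6 + 14 = 20
LOAD_FAST_LOAD_FAST b,a → push 0,31
BINARY_OP // → 0 // 31 = 0
BINARY_OP ^ → 20 ^ 0 = 20
STORE_FAST m → m=20
LOAD_CONST → push 0
STORE_FAST i → i=0
LOAD_FAST i → push 0
LOAD_CONST → push 3
COMPARE_OP bool(<) → 0 vs 3 = True
POP_JUMP_IF_FALSE → pop True; no jump
LOAD_FAST_LOAD_FAST m,m → push 20,20
BINARY_OP * → 20 * 20 = 400
STORE_FAST m → m=400
LOAD_FAST m → push 400
LOAD_CONST → push 12
BINARY_OP + → 400 + 12 = 412
STORE_FAST m → m=412
LOAD_FAST_LOAD_FAST i,m → push 0,412
BINARY_OP * → 0 * 412 = 0
STORE_FAST m → m=0
LOAD_FAST i → push 0
LOAD_CONST → push 1
BINARY_OP + → 0 + 1 = 1
STORE_FAST i → i=1
LOAD_FAST i → push 1
LOAD_CONST → push 3
COMPARE_OP bool(<) → 1 vs 3 = True
POP_JUMP_IF_FALSE → pop True; no jump
LOAD_FAST_LOAD_FAST m,m → push 0,0
BINARY_OP * → 0 * 0 = 0
STORE_FAST m → m=0
LOAD_FAST m → push 0
LOAD_CONST → push 12
BINARY_OP + → 0 + 12 = 12
STORE_FAST m → m=12
LOAD_FAST_LOAD_FAST i,m → push 1,12
BINARY_OP * → 1 * 12 = 12
STORE_FAST m → m=12
LOAD_FAST i → push 1
LOAD_CONST → push 1
BINARY_OP + → 1 + 1 = 2
STORE_FAST i → i=2
LOAD_FAST i → push 2
LOAD_CONST → push 3
COMPARE_OP bool(<) → 2 vs 3 = True
POP_JUMP_IF_FALSE → pop True; no jump
LOAD_FAST_LOAD_FAST m,m → push 12,12
BINARY_OP * → 12 * 12 = 144
STORE_FAST m → m=144
LOAD_FAST m → push 144
LOAD_CONST → push 12
BINARY_OP + → 144 + 12 = 156
STORE_FAST m → m=156
LOAD_FAST_LOAD_FAST i,m → push 2,156
BINARY_OP * → 2 * 156 = 312
STORE_FAST m → m=312
LOAD_FAST i → push 2
LOAD_CONST → push 1
BINARY_OP + → 2 + 1 = 3
STORE_FAST i → i=3
LOAD_FAST i → push 3
LOAD_CONST → push 3
COMPARE_OP bool(<) → 3 vs 3 = False
POP_JUMP_IF_FALSE → pop False; jump
LOAD_FAST m → push 312
RETURN_VALUE → return 312.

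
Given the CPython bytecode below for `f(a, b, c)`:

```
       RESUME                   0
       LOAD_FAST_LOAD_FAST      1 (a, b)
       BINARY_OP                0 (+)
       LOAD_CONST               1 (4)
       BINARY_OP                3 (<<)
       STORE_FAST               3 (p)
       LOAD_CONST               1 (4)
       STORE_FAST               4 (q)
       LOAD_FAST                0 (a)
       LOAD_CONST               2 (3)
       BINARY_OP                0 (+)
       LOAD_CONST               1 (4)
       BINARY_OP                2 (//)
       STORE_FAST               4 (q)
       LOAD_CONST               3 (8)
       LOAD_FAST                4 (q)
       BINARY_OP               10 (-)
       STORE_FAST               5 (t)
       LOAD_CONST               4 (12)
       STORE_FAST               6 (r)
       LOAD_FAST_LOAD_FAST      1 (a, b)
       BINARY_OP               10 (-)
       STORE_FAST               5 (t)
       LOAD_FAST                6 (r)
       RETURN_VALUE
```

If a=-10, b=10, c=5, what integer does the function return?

LOAD_FAST_LOAD_FAST a,b → push -10,10. Stack: [-10, 10]
BINARY_OP + → -10 + 10 = 0. Stack: [0]
LOAD_CONST → push 4. Stack: [0, 4]
BINARY_OP << → 0 << 4 = 0. Stack: [0]
STORE_FAST p → p=0. Stack: []
LOAD_CONST → push 4. Stack: [4]
STORE_FAST q → q=4. Stack: []
LOAD_FAST a → push -10. Stack: [-10]
LOAD_CONST → push 3. Stack: [-10, 3]
BINARY_OP + → -10 + 3 = -7. Stack: [-7]
LOAD_CONST → push 4. Stack: [-7, 4]
BINARY_OP // → -7 // 4 = -2. Stack: [-2]
STORE_FAST q → q=-2. Stack: []
LOAD_CONST → push 8. Stack: [8]
LOAD_FAST q → push -2. Stack: [8, -2]
BINARY_OP - → 8 - -2 = 10. Stack: [10]
STORE_FAST t → t=10. Stack: []
LOAD_CONST → push 12. Stack: [12]
STORE_FAST r → r=12. Stack: []
LOAD_FAST_LOAD_FAST a,b → push -10,10. Stack: [-10, 10]
BINARY_OP - → -10 - 10 = -20. Stack: [-20]
STORE_FAST t → t=-20. Stack: []
LOAD_FAST r → push 12. Stack: [12]
RETURN_VALUE → return 12.

12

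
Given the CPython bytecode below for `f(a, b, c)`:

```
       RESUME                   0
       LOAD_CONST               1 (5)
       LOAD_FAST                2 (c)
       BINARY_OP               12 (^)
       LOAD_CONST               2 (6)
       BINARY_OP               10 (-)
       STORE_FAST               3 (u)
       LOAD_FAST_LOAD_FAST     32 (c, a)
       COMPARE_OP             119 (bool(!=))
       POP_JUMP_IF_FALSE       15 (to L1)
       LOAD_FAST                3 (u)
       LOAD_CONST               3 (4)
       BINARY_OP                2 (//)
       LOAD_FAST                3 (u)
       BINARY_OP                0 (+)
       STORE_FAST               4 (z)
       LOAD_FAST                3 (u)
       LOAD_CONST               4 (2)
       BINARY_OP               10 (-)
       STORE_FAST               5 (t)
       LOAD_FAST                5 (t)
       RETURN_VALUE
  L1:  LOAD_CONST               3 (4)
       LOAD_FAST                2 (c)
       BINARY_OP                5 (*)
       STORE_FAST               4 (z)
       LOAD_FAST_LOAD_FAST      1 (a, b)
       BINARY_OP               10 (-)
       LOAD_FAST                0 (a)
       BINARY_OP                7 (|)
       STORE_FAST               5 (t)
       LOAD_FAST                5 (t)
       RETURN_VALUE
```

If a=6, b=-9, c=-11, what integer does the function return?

-24

LOAD_CONST → push 5. Stack: [5]
LOAD_FAST c → push -11. Stack: [5, -11]
BINARY_OP ^ → 5 ^ -11 = -16. Stack: [-16]
LOAD_CONST → push 6. Stack: [-16, 6]
BINARY_OP - → -16 - 6 = -22. Stack: [-22]
STORE_FAST u → u=-22. Stack: []
LOAD_FAST_LOAD_FAST c,a → push -11,6. Stack: [-11, 6]
COMPARE_OP bool(!=) → -11 vs 6 = True. Stack: [True]
POP_JUMP_IF_FALSE → pop True; no jump. Stack: []
LOAD_FAST u → push -22. Stack: [-22]
LOAD_CONST → push 4. Stack: [-22, 4]
BINARY_OP // → -22 // 4 = -6. Stack: [-6]
LOAD_FAST u → push -22. Stack: [-6, -22]
BINARY_OP + → -6 + -22 = -28. Stack: [-28]
STORE_FAST z → z=-28. Stack: []
LOAD_FAST u → push -22. Stack: [-22]
LOAD_CONST → push 2. Stack: [-22, 2]
BINARY_OP - → -22 - 2 = -24. Stack: [-24]
STORE_FAST t → t=-24. Stack: []
LOAD_FAST t → push -24. Stack: [-24]
RETURN_VALUE → return -24.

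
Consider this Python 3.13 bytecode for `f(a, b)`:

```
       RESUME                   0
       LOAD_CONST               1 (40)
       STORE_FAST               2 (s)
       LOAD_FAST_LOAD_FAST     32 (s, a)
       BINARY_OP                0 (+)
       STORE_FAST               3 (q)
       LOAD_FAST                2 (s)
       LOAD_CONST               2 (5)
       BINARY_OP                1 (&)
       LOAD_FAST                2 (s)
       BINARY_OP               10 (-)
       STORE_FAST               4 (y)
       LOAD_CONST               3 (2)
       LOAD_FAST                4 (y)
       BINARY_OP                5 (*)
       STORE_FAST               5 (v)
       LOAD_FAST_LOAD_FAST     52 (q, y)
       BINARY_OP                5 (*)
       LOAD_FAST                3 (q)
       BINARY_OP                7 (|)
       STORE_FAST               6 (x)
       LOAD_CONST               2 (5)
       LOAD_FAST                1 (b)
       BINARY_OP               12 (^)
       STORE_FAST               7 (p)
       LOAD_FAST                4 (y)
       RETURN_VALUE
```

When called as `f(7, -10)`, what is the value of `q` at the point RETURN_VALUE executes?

LOAD_CONST → push 40. Stack: [40]
STORE_FAST s → s=40. Stack: []
LOAD_FAST_LOAD_FAST s,a → push 40,7. Stack: [40, 7]
BINARY_OP + → 40 + 7 = 47. Stack: [47]
STORE_FAST q → q=47. Stack: []
LOAD_FAST s → push 40. Stack: [40]
LOAD_CONST → push 5. Stack: [40, 5]
BINARY_OP & → 40 & 5 = 0. Stack: [0]
LOAD_FAST s → push 40. Stack: [0, 40]
BINARY_OP - → 0 - 40 = -40. Stack: [-40]
STORE_FAST y → y=-40. Stack: []
LOAD_CONST → push 2. Stack: [2]
LOAD_FAST y → push -40. Stack: [2, -40]
BINARY_OP * → 2 * -40 = -80. Stack: [-80]
STORE_FAST v → v=-80. Stack: []
LOAD_FAST_LOAD_FAST q,y → push 47,-40. Stack: [47, -40]
BINARY_OP * → 47 * -40 = -1880. Stack: [-1880]
LOAD_FAST q → push 47. Stack: [-1880, 47]
BINARY_OP | → -1880 | 47 = -1873. Stack: [-1873]
STORE_FAST x → x=-1873. Stack: []
LOAD_CONST → push 5. Stack: [5]
LOAD_FAST b → push -10. Stack: [5, -10]
BINARY_OP ^ → 5 ^ -10 = -13. Stack: [-13]
STORE_FAST p → p=-13. Stack: []
LOAD_FAST y → push -40. Stack: [-40]
RETURN_VALUE → return -40.

47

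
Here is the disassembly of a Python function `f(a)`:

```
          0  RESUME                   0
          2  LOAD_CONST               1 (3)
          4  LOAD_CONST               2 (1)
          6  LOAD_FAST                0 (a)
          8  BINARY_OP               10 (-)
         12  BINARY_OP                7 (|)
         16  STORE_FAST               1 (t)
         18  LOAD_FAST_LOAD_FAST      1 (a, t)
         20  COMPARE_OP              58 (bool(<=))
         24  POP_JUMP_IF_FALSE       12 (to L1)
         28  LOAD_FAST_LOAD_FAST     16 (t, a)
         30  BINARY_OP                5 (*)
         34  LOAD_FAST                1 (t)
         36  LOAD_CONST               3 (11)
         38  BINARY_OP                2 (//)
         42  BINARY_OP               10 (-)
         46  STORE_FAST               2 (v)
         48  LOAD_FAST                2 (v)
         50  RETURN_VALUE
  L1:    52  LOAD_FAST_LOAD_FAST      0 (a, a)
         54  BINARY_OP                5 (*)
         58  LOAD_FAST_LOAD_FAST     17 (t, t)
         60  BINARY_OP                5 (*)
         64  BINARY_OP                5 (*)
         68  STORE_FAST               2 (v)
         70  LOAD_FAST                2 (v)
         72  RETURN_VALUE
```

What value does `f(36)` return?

1411344

LOAD_CONST → push 3. Stack: [3]
LOAD_CONST → push 1. Stack: [3, 1]
LOAD_FAST a → push 36. Stack: [3, 1, 36]
BINARY_OP - → 1 - 36 = -35. Stack: [3, -35]
BINARY_OP | → 3 | -35 = -33. Stack: [-33]
STORE_FAST t → t=-33. Stack: []
LOAD_FAST_LOAD_FAST a,t → push 36,-33. Stack: [36, -33]
COMPARE_OP bool(<=) → 36 vs -33 = False. Stack: [False]
POP_JUMP_IF_FALSE → pop False; jump. Stack: []
LOAD_FAST_LOAD_FAST a,a → push 36,36. Stack: [36, 36]
BINARY_OP * → 36 * 36 = 1296. Stack: [1296]
LOAD_FAST_LOAD_FAST t,t → push -33,-33. Stack: [1296, -33, -33]
BINARY_OP * → -33 * -33 = 1089. Stack: [1296, 1089]
BINARY_OP * → 1296 * 1089 = 1411344. Stack: [1411344]
STORE_FAST v → v=1411344. Stack: []
LOAD_FAST v → push 1411344. Stack: [1411344]
RETURN_VALUE → return 1411344.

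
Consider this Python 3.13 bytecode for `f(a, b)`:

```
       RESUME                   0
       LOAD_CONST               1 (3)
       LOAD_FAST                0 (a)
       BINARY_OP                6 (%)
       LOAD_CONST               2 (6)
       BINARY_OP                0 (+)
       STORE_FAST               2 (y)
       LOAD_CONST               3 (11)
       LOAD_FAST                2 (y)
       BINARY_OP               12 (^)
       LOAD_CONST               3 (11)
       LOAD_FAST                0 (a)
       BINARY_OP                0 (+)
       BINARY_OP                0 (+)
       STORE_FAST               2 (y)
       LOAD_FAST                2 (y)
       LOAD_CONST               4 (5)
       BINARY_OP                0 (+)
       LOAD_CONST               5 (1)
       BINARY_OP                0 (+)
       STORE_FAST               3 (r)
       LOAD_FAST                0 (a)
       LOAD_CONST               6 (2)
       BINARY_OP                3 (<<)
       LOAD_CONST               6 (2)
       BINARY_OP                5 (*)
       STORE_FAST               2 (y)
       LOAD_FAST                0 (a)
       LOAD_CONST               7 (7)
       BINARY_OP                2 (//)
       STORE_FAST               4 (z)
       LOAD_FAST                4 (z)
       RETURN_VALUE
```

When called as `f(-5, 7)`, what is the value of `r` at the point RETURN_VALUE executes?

27

LOAD_CONST → push 3. Stack: [3]
LOAD_FAST a → push -5. Stack: [3, -5]
BINARY_OP % → 3 % -5 = -2. Stack: [-2]
LOAD_CONST → push 6. Stack: [-2, 6]
BINARY_OP + → -2 + 6 = 4. Stack: [4]
STORE_FAST y → y=4. Stack: []
LOAD_CONST → push 11. Stack: [11]
LOAD_FAST y → push 4. Stack: [11, 4]
BINARY_OP ^ → 11 ^ 4 = 15. Stack: [15]
LOAD_CONST → push 11. Stack: [15, 11]
LOAD_FAST a → push -5. Stack: [15, 11, -5]
BINARY_OP + → 11 + -5 = 6. Stack: [15, 6]
BINARY_OP + → 15 + 6 = 21. Stack: [21]
STORE_FAST y → y=21. Stack: []
LOAD_FAST y → push 21. Stack: [21]
LOAD_CONST → push 5. Stack: [21, 5]
BINARY_OP + → 21 + 5 = 26. Stack: [26]
LOAD_CONST → push 1. Stack: [26, 1]
BINARY_OP + → 26 + 1 = 27. Stack: [27]
STORE_FAST r → r=27. Stack: []
LOAD_FAST a → push -5. Stack: [-5]
LOAD_CONST → push 2. Stack: [-5, 2]
BINARY_OP << → -5 << 2 = -20. Stack: [-20]
LOAD_CONST → push 2. Stack: [-20, 2]
BINARY_OP * → -20 * 2 = -40. Stack: [-40]
STORE_FAST y → y=-40. Stack: []
LOAD_FAST a → push -5. Stack: [-5]
LOAD_CONST → push 7. Stack: [-5, 7]
BINARY_OP // → -5 // 7 = -1. Stack: [-1]
STORE_FAST z → z=-1. Stack: []
LOAD_FAST z → push -1. Stack: [-1]
RETURN_VALUE → return -1.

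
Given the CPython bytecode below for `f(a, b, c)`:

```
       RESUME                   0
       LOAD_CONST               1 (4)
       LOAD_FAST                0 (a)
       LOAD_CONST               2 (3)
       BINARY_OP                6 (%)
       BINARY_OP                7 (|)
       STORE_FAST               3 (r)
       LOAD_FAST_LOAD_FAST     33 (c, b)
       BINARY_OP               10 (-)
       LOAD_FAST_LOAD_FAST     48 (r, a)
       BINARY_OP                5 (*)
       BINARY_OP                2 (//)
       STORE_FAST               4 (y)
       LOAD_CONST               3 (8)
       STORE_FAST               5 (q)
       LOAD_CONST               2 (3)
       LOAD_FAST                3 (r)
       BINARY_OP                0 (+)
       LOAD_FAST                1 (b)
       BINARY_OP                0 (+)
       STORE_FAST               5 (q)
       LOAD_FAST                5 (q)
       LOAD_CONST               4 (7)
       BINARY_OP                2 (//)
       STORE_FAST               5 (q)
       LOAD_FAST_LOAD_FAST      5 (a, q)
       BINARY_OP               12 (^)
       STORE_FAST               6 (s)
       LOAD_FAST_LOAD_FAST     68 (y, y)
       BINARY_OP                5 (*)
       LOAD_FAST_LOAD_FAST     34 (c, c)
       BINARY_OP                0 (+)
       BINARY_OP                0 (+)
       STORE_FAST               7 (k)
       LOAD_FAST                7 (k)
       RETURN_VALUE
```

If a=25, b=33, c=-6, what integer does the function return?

-11

LOAD_CONST → push 4. Stack: [4]
LOAD_FAST a → push 25. Stack: [4, 25]
LOAD_CONST → push 3. Stack: [4, 25, 3]
BINARY_OP % → 25 % 3 = 1. Stack: [4, 1]
BINARY_OP | → 4 | 1 = 5. Stack: [5]
STORE_FAST r → r=5. Stack: []
LOAD_FAST_LOAD_FAST c,b → push -6,33. Stack: [-6, 33]
BINARY_OP - → -6 - 33 = -39. Stack: [-39]
LOAD_FAST_LOAD_FAST r,a → push 5,25. Stack: [-39, 5, 25]
BINARY_OP * → 5 * 25 = 125. Stack: [-39, 125]
BINARY_OP // → -39 // 125 = -1. Stack: [-1]
STORE_FAST y → y=-1. Stack: []
LOAD_CONST → push 8. Stack: [8]
STORE_FAST q → q=8. Stack: []
LOAD_CONST → push 3. Stack: [3]
LOAD_FAST r → push 5. Stack: [3, 5]
BINARY_OP + → 3 + 5 = 8. Stack: [8]
LOAD_FAST b → push 33. Stack: [8, 33]
BINARY_OP + → 8 + 33 = 41. Stack: [41]
STORE_FAST q → q=41. Stack: []
LOAD_FAST q → push 41. Stack: [41]
LOAD_CONST → push 7. Stack: [41, 7]
BINARY_OP // → 41 // 7 = 5. Stack: [5]
STORE_FAST q → q=5. Stack: []
LOAD_FAST_LOAD_FAST a,q → push 25,5. Stack: [25, 5]
BINARY_OP ^ → 25 ^ 5 = 28. Stack: [28]
STORE_FAST s → s=28. Stack: []
LOAD_FAST_LOAD_FAST y,y → push -1,-1. Stack: [-1, -1]
BINARY_OP * → -1 * -1 = 1. Stack: [1]
LOAD_FAST_LOAD_FAST c,c → push -6,-6. Stack: [1, -6, -6]
BINARY_OP + → -6 + -6 = -12. Stack: [1, -12]
BINARY_OP + → 1 + -12 = -11. Stack: [-11]
STORE_FAST k → k=-11. Stack: []
LOAD_FAST k → push -11. Stack: [-11]
RETURN_VALUE → return -11.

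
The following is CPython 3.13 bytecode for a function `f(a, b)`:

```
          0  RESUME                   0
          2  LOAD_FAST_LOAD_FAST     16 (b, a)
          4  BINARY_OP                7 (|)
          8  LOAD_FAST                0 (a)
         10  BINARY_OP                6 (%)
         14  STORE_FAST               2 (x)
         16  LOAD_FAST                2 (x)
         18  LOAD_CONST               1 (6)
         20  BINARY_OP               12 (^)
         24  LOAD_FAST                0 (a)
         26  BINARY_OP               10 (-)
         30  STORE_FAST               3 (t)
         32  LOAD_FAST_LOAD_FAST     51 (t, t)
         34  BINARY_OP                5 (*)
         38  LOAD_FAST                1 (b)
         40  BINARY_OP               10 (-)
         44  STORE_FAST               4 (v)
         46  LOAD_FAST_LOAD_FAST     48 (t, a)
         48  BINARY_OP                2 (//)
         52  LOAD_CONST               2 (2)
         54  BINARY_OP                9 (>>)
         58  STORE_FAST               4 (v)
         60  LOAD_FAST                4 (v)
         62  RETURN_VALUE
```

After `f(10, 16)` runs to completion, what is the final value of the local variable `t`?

LOAD_FAST_LOAD_FAST b,a → push 16,10. Stack: [16, 10]
BINARY_OP | → 16 | 10 = 26. Stack: [26]
LOAD_FAST a → push 10. Stack: [26, 10]
BINARY_OP % → 26 % 10 = 6. Stack: [6]
STORE_FAST x → x=6. Stack: []
LOAD_FAST x → push 6. Stack: [6]
LOAD_CONST → push 6. Stack: [6, 6]
BINARY_OP ^ → 6 ^ 6 = 0. Stack: [0]
LOAD_FAST a → push 10. Stack: [0, 10]
BINARY_OP - → 0 - 10 = -10. Stack: [-10]
STORE_FAST t → t=-10. Stack: []
LOAD_FAST_LOAD_FAST t,t → push -10,-10. Stack: [-10, -10]
BINARY_OP * → -10 * -10 = 100. Stack: [100]
LOAD_FAST b → push 16. Stack: [100, 16]
BINARY_OP - → 100 - 16 = 84. Stack: [84]
STORE_FAST v → v=84. Stack: []
LOAD_FAST_LOAD_FAST t,a → push -10,10. Stack: [-10, 10]
BINARY_OP // → -10 // 10 = -1. Stack: [-1]
LOAD_CONST → push 2. Stack: [-1, 2]
BINARY_OP >> → -1 >> 2 = -1. Stack: [-1]
STORE_FAST v → v=-1. Stack: []
LOAD_FAST v → push -1. Stack: [-1]
RETURN_VALUE → return -1.

-10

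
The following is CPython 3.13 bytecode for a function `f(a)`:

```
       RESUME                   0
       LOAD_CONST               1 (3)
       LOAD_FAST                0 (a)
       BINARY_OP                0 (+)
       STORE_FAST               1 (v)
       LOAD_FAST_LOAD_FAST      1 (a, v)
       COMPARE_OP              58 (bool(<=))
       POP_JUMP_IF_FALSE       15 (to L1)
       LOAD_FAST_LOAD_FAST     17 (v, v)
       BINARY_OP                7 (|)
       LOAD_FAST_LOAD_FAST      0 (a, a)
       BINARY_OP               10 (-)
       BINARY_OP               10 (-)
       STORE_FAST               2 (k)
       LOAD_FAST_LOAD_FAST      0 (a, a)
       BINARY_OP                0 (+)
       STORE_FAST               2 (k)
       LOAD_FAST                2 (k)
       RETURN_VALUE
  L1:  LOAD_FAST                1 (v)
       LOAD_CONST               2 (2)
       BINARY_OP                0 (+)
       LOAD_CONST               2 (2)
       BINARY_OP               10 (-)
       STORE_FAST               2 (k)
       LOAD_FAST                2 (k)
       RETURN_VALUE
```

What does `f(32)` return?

LOAD_CONST → push 3. Stack: [3]
LOAD_FAST a → push 32. Stack: [3, 32]
BINARY_OP + → 3 + 32 = 35. Stack: [35]
STORE_FAST v → v=35. Stack: []
LOAD_FAST_LOAD_FAST a,v → push 32,35. Stack: [32, 35]
COMPARE_OP bool(<=) → 32 vs 35 = True. Stack: [True]
POP_JUMP_IF_FALSE → pop True; no jump. Stack: []
LOAD_FAST_LOAD_FAST v,v → push 35,35. Stack: [35, 35]
BINARY_OP | → 35 | 35 = 35. Stack: [35]
LOAD_FAST_LOAD_FAST a,a → push 32,32. Stack: [35, 32, 32]
BINARY_OP - → 32 - 32 = 0. Stack: [35, 0]
BINARY_OP - → 35 - 0 = 35. Stack: [35]
STORE_FAST k → k=35. Stack: []
LOAD_FAST_LOAD_FAST a,a → push 32,32. Stack: [32, 32]
BINARY_OP + → 32 + 32 = 64. Stack: [64]
STORE_FAST k → k=64. Stack: []
LOAD_FAST k → push 64. Stack: [64]
RETURN_VALUE → return 64.

64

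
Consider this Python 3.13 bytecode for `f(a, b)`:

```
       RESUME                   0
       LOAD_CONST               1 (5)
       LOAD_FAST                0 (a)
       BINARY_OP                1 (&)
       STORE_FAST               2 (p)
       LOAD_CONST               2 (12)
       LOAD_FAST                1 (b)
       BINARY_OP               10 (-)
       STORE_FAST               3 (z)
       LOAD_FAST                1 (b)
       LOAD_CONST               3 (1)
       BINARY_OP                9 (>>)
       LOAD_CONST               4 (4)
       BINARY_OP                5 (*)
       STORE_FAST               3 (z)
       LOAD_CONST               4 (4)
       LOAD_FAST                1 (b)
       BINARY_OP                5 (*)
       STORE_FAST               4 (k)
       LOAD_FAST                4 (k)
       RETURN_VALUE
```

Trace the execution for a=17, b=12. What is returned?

LOAD_CONST → push 5. Stack: [5]
LOAD_FAST a → push 17. Stack: [5, 17]
BINARY_OP & → 5 & 17 = 1. Stack: [1]
STORE_FAST p → p=1. Stack: []
LOAD_CONST → push 12. Stack: [12]
LOAD_FAST b → push 12. Stack: [12, 12]
BINARY_OP - → 12 - 12 = 0. Stack: [0]
STORE_FAST z → z=0. Stack: []
LOAD_FAST b → push 12. Stack: [12]
LOAD_CONST → push 1. Stack: [12, 1]
BINARY_OP >> → 12 >> 1 = 6. Stack: [6]
LOAD_CONST → push 4. Stack: [6, 4]
BINARY_OP * → 6 * 4 = 24. Stack: [24]
STORE_FAST z → z=24. Stack: []
LOAD_CONST → push 4. Stack: [4]
LOAD_FAST b → push 12. Stack: [4, 12]
BINARY_OP * → 4 * 12 = 48. Stack: [48]
STORE_FAST k → k=48. Stack: []
LOAD_FAST k → push 48. Stack: [48]
RETURN_VALUE → return 48.

48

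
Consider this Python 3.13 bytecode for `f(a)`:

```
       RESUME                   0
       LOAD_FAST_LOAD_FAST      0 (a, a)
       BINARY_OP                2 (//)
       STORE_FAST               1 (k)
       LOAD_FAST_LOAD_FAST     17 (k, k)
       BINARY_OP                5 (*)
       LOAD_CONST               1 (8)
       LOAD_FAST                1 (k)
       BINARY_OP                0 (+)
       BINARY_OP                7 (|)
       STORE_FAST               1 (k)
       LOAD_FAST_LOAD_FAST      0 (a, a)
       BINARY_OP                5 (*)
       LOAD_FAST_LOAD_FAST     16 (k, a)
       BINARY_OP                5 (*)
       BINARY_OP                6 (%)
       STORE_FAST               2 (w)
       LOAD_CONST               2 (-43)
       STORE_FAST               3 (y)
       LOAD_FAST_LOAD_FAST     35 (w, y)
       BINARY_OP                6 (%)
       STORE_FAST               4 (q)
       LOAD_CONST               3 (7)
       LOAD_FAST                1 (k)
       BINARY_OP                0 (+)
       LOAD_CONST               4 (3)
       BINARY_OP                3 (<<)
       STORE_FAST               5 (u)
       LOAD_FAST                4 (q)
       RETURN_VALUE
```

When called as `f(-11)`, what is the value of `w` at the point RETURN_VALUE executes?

-77

LOAD_FAST_LOAD_FAST a,a → push -11,-11. Stack: [-11, -11]
BINARY_OP // → -11 // -11 = 1. Stack: [1]
STORE_FAST k → k=1. Stack: []
LOAD_FAST_LOAD_FAST k,k → push 1,1. Stack: [1, 1]
BINARY_OP * → 1 * 1 = 1. Stack: [1]
LOAD_CONST → push 8. Stack: [1, 8]
LOAD_FAST k → push 1. Stack: [1, 8, 1]
BINARY_OP + → 8 + 1 = 9. Stack: [1, 9]
BINARY_OP | → 1 | 9 = 9. Stack: [9]
STORE_FAST k → k=9. Stack: []
LOAD_FAST_LOAD_FAST a,a → push -11,-11. Stack: [-11, -11]
BINARY_OP * → -11 * -11 = 121. Stack: [121]
LOAD_FAST_LOAD_FAST k,a → push 9,-11. Stack: [121, 9, -11]
BINARY_OP * → 9 * -11 = -99. Stack: [121, -99]
BINARY_OP % → 121 % -99 = -77. Stack: [-77]
STORE_FAST w → w=-77. Stack: []
LOAD_CONST → push -43. Stack: [-43]
STORE_FAST y → y=-43. Stack: []
LOAD_FAST_LOAD_FAST w,y → push -77,-43. Stack: [-77, -43]
BINARY_OP % → -77 % -43 = -34. Stack: [-34]
STORE_FAST q → q=-34. Stack: []
LOAD_CONST → push 7. Stack: [7]
LOAD_FAST k → push 9. Stack: [7, 9]
BINARY_OP + → 7 + 9 = 16. Stack: [16]
LOAD_CONST → push 3. Stack: [16, 3]
BINARY_OP << → 16 << 3 = 128. Stack: [128]
STORE_FAST u → u=128. Stack: []
LOAD_FAST q → push -34. Stack: [-34]
RETURN_VALUE → return -34.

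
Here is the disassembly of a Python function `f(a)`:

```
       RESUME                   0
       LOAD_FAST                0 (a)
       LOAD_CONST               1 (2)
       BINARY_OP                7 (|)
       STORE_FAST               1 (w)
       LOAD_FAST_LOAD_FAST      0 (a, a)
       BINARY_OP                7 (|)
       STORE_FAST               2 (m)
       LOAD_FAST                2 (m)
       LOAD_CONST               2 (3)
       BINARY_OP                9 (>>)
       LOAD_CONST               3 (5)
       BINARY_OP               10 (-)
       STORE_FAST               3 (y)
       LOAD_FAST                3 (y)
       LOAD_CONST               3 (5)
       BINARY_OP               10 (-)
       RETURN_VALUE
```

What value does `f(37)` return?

-6

LOAD_FAST a → push 37. Stack: [37]
LOAD_CONST → push 2. Stack: [37, 2]
BINARY_OP | → 37 | 2 = 39. Stack: [39]
STORE_FAST w → w=39. Stack: []
LOAD_FAST_LOAD_FAST a,a → push 37,37. Stack: [37, 37]
BINARY_OP | → 37 | 37 = 37. Stack: [37]
STORE_FAST m → m=37. Stack: []
LOAD_FAST m → push 37. Stack: [37]
LOAD_CONST → push 3. Stack: [37, 3]
BINARY_OP >> → 37 >> 3 = 4. Stack: [4]
LOAD_CONST → push 5. Stack: [4, 5]
BINARY_OP - → 4 - 5 = -1. Stack: [-1]
STORE_FAST y → y=-1. Stack: []
LOAD_FAST y → push -1. Stack: [-1]
LOAD_CONST → push 5. Stack: [-1, 5]
BINARY_OP - → -1 - 5 = -6. Stack: [-6]
RETURN_VALUE → return -6.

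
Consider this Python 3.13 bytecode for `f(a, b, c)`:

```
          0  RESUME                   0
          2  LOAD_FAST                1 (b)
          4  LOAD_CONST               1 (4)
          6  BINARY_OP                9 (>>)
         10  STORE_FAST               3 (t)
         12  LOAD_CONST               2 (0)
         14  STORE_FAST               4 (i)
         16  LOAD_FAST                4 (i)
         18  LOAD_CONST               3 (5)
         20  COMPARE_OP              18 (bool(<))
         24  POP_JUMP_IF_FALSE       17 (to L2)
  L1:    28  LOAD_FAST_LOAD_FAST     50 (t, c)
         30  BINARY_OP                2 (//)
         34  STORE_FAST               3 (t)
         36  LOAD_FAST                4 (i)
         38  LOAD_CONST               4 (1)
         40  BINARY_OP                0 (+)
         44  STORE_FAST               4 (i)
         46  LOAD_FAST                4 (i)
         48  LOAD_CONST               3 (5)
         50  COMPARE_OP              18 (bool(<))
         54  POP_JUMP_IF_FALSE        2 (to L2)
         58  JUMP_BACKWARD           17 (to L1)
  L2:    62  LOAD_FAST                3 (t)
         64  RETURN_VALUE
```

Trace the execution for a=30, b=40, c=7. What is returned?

LOAD_FAST b → push 40
LOAD_CONST → push 4
BINARY_OP >> → 40 >> 4 = 2
STORE_FAST t → t=2
LOAD_CONST → push 0
STORE_FAST i → i=0
LOAD_FAST i → push 0
LOAD_CONST → push 5
COMPARE_OP bool(<) → 0 vs 5 = True
POP_JUMP_IF_FALSE → pop True; no jump
LOAD_FAST_LOAD_FAST t,c → push 2,7
BINARY_OP // → 2 // 7 = 0
STORE_FAST t → t=0
LOAD_FAST i → push 0
LOAD_CONST → push 1
BINARY_OP + → 0 + 1 = 1
STORE_FAST i → i=1
LOAD_FAST i → push 1
LOAD_CONST → push 5
COMPARE_OP bool(<) → 1 vs 5 = True
POP_JUMP_IF_FALSE → pop True; no jump
LOAD_FAST_LOAD_FAST t,c → push 0,7
BINARY_OP // → 0 // 7 = 0
STORE_FAST t → t=0
LOAD_FAST i → push 1
LOAD_CONST → push 1
BINARY_OP + → 1 + 1 = 2
STORE_FAST i → i=2
LOAD_FAST i → push 2
LOAD_CONST → push 5
COMPARE_OP bool(<) → 2 vs 5 = True
POP_JUMP_IF_FALSE → pop True; no jump
LOAD_FAST_LOAD_FAST t,c → push 0,7
BINARY_OP // → 0 // 7 = 0
STORE_FAST t → t=0
LOAD_FAST i → push 2
LOAD_CONST → push 1
BINARY_OP + → 2 + 1 = 3
STORE_FAST i → i=3
LOAD_FAST i → push 3
LOAD_CONST → push 5
COMPARE_OP bool(<) → 3 vs 5 = True
POP_JUMP_IF_FALSE → pop True; no jump
LOAD_FAST_LOAD_FAST t,c → push 0,7
BINARY_OP // → 0 // 7 = 0
STORE_FAST t → t=0
LOAD_FAST i → push 3
LOAD_CONST → push 1
BINARY_OP + → 3 + 1 = 4
STORE_FAST i → i=4
LOAD_FAST i → push 4
LOAD_CONST → push 5
COMPARE_OP bool(<) → 4 vs 5 = True
POP_JUMP_IF_FALSE → pop True; no jump
LOAD_FAST_LOAD_FAST t,c → push 0,7
BINARY_OP // → 0 // 7 = 0
STORE_FAST t → t=0
LOAD_FAST i → push 4
LOAD_CONST → push 1
BINARY_OP + → 4 + 1 = 5
STORE_FAST i → i=5
LOAD_FAST i → push 5
LOAD_CONST → push 5
COMPARE_OP bool(<) → 5 vs 5 = False
POP_JUMP_IF_FALSE → pop False; jump
LOAD_FAST t → push 0
RETURN_VALUE → return 0.

0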